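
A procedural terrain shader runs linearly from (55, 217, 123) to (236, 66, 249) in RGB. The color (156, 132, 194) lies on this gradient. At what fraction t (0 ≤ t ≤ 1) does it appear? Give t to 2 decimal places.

Invert the lerp on the R channel (largest span, 181): t = (156 − 55) / (236 − 55) = 101/181 = 0.55801.
Check on G: (132 − 217)/(66 − 217) = 0.5629 ✓

0.56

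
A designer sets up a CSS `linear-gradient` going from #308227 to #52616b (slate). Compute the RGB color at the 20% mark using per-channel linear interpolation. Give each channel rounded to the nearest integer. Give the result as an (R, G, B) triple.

(55, 123, 53)

#308227 → (48, 130, 39); #52616b → (82, 97, 107).
20% corresponds to t = 0.2.
R = 48 + 0.2 × (82 − 48) = 48 + 0.2 × 34 = 54.8 → 55
G = 130 + 0.2 × (97 − 130) = 130 + 0.2 × -33 = 123.4 → 123
B = 39 + 0.2 × (107 − 39) = 39 + 0.2 × 68 = 52.6 → 53
So the blended color is (55, 123, 53), about #377b35.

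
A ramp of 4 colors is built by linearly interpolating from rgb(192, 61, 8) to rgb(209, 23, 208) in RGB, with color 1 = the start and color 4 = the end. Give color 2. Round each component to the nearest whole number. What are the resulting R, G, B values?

(198, 48, 75)

With 4 swatches and endpoints inclusive, swatch 2 sits at t = (2 − 1)/(4 − 1) = 1/3 ≈ 0.3333.
R = 192 + 0.3333 × (209 − 192) = 197.666 → 198
G = 61 + 0.3333 × (23 − 61) = 48.335 → 48
B = 8 + 0.3333 × (208 − 8) = 74.66 → 75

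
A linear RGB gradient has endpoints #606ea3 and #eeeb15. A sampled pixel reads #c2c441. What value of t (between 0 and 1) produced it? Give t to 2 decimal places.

0.69

Invert the lerp on the R channel (largest span, 142): t = (194 − 96) / (238 − 96) = 98/142 = 0.69014.
Check on G: (196 − 110)/(235 − 110) = 0.688 ✓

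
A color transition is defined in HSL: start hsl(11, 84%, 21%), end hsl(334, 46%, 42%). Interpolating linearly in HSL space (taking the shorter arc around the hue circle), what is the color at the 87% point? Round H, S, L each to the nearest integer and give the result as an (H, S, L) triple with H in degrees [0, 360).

(339, 51, 39)

Hue: 334 − 11 = 323°, but |323| > 180 so the shorter arc goes the other way: Δh = 323 − 360 = -37°.
H = 11 + 0.87 × (-37) = -21.19 → -21 → -21 mod 360 = 339°
S = 84 + 0.87 × (46 − 84) = 50.94 → 51%
L = 21 + 0.87 × (42 − 21) = 39.27 → 39%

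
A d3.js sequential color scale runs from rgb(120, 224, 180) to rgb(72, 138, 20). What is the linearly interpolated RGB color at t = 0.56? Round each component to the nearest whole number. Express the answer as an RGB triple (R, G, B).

R = 120 + 0.56 × (72 − 120) = 120 + 0.56 × -48 = 93.12 → 93
G = 224 + 0.56 × (138 − 224) = 224 + 0.56 × -86 = 175.84 → 176
B = 180 + 0.56 × (20 − 180) = 180 + 0.56 × -160 = 90.4 → 90

(93, 176, 90)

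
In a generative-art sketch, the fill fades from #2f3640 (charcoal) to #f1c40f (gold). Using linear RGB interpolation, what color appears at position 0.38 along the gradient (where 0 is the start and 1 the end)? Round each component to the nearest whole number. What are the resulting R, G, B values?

#2f3640 → (47, 54, 64); #f1c40f → (241, 196, 15).
R = 47 + 0.38 × (241 − 47) = 47 + 0.38 × 194 = 120.72 → 121
G = 54 + 0.38 × (196 − 54) = 54 + 0.38 × 142 = 107.96 → 108
B = 64 + 0.38 × (15 − 64) = 64 + 0.38 × -49 = 45.38 → 45

(121, 108, 45)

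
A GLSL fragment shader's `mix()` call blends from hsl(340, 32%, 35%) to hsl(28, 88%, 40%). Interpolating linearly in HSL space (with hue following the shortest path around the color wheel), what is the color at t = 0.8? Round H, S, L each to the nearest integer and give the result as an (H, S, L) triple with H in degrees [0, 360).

(18, 77, 39)

Hue: 28 − 340 = -312°, but |-312| > 180 so the shorter arc goes the other way: Δh = -312 + 360 = 48°.
H = 340 + 0.8 × (48) = 378.4 → 378 → 378 mod 360 = 18°
S = 32 + 0.8 × (88 − 32) = 76.8 → 77%
L = 35 + 0.8 × (40 − 35) = 39 → 39%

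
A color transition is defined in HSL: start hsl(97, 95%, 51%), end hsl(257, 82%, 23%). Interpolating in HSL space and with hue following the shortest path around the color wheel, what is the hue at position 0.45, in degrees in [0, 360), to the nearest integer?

169

Hue arc: Δh = 257 − 97 = 160° (|Δh| ≤ 180, already the shorter path).
H = 97 + 0.45 × (160) = 169 → 169°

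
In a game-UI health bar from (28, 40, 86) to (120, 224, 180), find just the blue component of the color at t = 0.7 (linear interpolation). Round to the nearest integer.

B = 86 + 0.7 × (180 − 86) = 151.8 → 152

152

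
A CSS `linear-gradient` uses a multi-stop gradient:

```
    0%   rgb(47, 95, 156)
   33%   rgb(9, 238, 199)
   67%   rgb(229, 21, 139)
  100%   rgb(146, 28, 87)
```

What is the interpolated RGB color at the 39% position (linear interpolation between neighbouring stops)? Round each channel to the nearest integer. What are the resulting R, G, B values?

(48, 200, 188)

39% lies between the 33% and 67% stops, so the local fraction is t = (39 − 33)/(67 − 33) = 6/34 ≈ 0.1765.
R = 9 + 0.1765 × (229 − 9) = 47.83 → 48
G = 238 + 0.1765 × (21 − 238) = 199.7 → 200
B = 199 + 0.1765 × (139 − 199) = 188.41 → 188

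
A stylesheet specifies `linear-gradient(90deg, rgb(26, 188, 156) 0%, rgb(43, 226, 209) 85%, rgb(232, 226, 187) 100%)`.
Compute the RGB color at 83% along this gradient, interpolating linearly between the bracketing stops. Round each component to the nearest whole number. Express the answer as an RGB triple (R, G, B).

83% lies between the 0% and 85% stops, so the local fraction is t = (83 − 0)/(85 − 0) = 83/85 ≈ 0.9765.
R = 26 + 0.9765 × (43 − 26) = 42.6 → 43
G = 188 + 0.9765 × (226 − 188) = 225.107 → 225
B = 156 + 0.9765 × (209 − 156) = 207.755 → 208

(43, 225, 208)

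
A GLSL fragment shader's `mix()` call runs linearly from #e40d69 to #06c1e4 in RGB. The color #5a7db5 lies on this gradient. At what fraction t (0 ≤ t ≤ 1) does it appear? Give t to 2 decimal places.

Invert the lerp on the R channel (largest span, 222): t = (90 − 228) / (6 − 228) = -138/-222 = 0.62162.
Check on G: (125 − 13)/(193 − 13) = 0.6222 ✓

0.62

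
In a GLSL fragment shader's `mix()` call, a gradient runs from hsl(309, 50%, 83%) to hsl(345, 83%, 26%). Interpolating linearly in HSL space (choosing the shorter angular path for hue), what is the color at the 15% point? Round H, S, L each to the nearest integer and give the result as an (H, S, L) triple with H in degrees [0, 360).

(314, 55, 74)

Hue arc: Δh = 345 − 309 = 36° (|Δh| ≤ 180, already the shorter path).
H = 309 + 0.15 × (36) = 314.4 → 314°
S = 50 + 0.15 × (83 − 50) = 54.95 → 55%
L = 83 + 0.15 × (26 − 83) = 74.45 → 74%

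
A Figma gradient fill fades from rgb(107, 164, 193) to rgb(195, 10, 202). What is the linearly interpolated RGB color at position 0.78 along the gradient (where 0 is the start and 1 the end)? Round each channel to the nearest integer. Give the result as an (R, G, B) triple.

R = 107 + 0.78 × (195 − 107) = 107 + 0.78 × 88 = 175.64 → 176
G = 164 + 0.78 × (10 − 164) = 164 + 0.78 × -154 = 43.88 → 44
B = 193 + 0.78 × (202 − 193) = 193 + 0.78 × 9 = 200.02 → 200

(176, 44, 200)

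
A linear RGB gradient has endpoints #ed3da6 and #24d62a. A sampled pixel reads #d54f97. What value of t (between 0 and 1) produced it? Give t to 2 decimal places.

0.12

Invert the lerp on the R channel (largest span, 201): t = (213 − 237) / (36 − 237) = -24/-201 = 0.1194.
Check on G: (79 − 61)/(214 − 61) = 0.1176 ✓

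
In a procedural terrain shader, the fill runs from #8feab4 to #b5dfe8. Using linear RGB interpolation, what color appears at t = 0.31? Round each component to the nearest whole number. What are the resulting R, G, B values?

#8feab4 → (143, 234, 180); #b5dfe8 → (181, 223, 232).
R = 143 + 0.31 × (181 − 143) = 143 + 0.31 × 38 = 154.78 → 155
G = 234 + 0.31 × (223 − 234) = 234 + 0.31 × -11 = 230.59 → 231
B = 180 + 0.31 × (232 − 180) = 180 + 0.31 × 52 = 196.12 → 196
So the blended color is (155, 231, 196), about #9be7c4.

(155, 231, 196)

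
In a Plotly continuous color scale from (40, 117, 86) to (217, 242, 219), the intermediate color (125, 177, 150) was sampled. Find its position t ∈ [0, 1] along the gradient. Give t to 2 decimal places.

0.48

Invert the lerp on the R channel (largest span, 177): t = (125 − 40) / (217 − 40) = 85/177 = 0.48023.
Check on G: (177 − 117)/(242 − 117) = 0.48 ✓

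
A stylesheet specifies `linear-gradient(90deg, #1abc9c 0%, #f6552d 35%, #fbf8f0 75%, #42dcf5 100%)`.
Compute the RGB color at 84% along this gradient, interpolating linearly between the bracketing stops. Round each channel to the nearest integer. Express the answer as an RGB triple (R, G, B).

84% lies between the 75% and 100% stops, so the local fraction is t = (84 − 75)/(100 − 75) = 9/25 ≈ 0.36.
#fbf8f0 → (251, 248, 240); #42dcf5 → (66, 220, 245).
R = 251 + 0.36 × (66 − 251) = 184.4 → 184
G = 248 + 0.36 × (220 − 248) = 237.92 → 238
B = 240 + 0.36 × (245 − 240) = 241.8 → 242

(184, 238, 242)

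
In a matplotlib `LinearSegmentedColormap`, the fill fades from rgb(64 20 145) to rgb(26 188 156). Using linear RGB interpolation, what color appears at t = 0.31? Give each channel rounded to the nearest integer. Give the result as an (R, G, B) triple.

(52, 72, 148)

R = 64 + 0.31 × (26 − 64) = 64 + 0.31 × -38 = 52.22 → 52
G = 20 + 0.31 × (188 − 20) = 20 + 0.31 × 168 = 72.08 → 72
B = 145 + 0.31 × (156 − 145) = 145 + 0.31 × 11 = 148.41 → 148
So the blended color is (52, 72, 148), about #344894.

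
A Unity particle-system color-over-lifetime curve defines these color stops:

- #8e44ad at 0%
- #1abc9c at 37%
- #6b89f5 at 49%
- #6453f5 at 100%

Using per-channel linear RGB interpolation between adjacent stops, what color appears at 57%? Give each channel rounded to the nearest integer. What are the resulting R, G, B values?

(106, 129, 245)

57% lies between the 49% and 100% stops, so the local fraction is t = (57 − 49)/(100 − 49) = 8/51 ≈ 0.1569.
#6b89f5 → (107, 137, 245); #6453f5 → (100, 83, 245).
R = 107 + 0.1569 × (100 − 107) = 105.902 → 106
G = 137 + 0.1569 × (83 − 137) = 128.527 → 129
B = 245 + 0.1569 × (245 − 245) = 245 → 245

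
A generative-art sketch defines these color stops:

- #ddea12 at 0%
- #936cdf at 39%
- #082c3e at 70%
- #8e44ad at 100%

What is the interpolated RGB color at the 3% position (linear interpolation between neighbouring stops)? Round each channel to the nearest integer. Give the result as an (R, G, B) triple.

(215, 224, 34)

3% lies between the 0% and 39% stops, so the local fraction is t = (3 − 0)/(39 − 0) = 3/39 ≈ 0.0769.
#ddea12 → (221, 234, 18); #936cdf → (147, 108, 223).
R = 221 + 0.0769 × (147 − 221) = 215.309 → 215
G = 234 + 0.0769 × (108 − 234) = 224.311 → 224
B = 18 + 0.0769 × (223 − 18) = 33.764 → 34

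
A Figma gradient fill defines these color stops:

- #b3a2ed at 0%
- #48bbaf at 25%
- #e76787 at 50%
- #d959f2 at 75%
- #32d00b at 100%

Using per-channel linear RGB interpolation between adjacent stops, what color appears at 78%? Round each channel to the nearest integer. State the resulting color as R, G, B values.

78% lies between the 75% and 100% stops, so the local fraction is t = (78 − 75)/(100 − 75) = 3/25 ≈ 0.12.
#d959f2 → (217, 89, 242); #32d00b → (50, 208, 11).
R = 217 + 0.12 × (50 − 217) = 196.96 → 197
G = 89 + 0.12 × (208 − 89) = 103.28 → 103
B = 242 + 0.12 × (11 − 242) = 214.28 → 214

(197, 103, 214)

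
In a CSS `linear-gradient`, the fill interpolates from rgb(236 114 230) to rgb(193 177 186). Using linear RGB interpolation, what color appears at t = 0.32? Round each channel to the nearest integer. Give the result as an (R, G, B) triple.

R = 236 + 0.32 × (193 − 236) = 236 + 0.32 × -43 = 222.24 → 222
G = 114 + 0.32 × (177 − 114) = 114 + 0.32 × 63 = 134.16 → 134
B = 230 + 0.32 × (186 − 230) = 230 + 0.32 × -44 = 215.92 → 216
So the blended color is (222, 134, 216), about #de86d8.

(222, 134, 216)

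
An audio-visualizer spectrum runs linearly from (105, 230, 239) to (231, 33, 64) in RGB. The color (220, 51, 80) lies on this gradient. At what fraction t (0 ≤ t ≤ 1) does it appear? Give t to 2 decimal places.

0.91

Invert the lerp on the G channel (largest span, 197): t = (51 − 230) / (33 − 230) = -179/-197 = 0.90863.
Check on R: (220 − 105)/(231 − 105) = 0.9127 ✓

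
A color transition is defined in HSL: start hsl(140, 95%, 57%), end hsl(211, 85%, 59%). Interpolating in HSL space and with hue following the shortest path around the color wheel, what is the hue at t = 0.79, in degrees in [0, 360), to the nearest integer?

Hue arc: Δh = 211 − 140 = 71° (|Δh| ≤ 180, already the shorter path).
H = 140 + 0.79 × (71) = 196.09 → 196°

196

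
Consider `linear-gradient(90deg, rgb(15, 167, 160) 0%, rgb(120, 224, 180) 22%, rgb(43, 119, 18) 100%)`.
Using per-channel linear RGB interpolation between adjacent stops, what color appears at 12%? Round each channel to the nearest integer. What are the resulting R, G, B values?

12% lies between the 0% and 22% stops, so the local fraction is t = (12 − 0)/(22 − 0) = 12/22 ≈ 0.5455.
R = 15 + 0.5455 × (120 − 15) = 72.278 → 72
G = 167 + 0.5455 × (224 − 167) = 198.094 → 198
B = 160 + 0.5455 × (180 − 160) = 170.91 → 171

(72, 198, 171)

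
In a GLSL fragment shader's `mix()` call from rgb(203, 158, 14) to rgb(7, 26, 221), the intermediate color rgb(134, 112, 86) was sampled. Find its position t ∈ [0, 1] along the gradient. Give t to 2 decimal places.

0.35

Invert the lerp on the B channel (largest span, 207): t = (86 − 14) / (221 − 14) = 72/207 = 0.34783.
Check on R: (134 − 203)/(7 − 203) = 0.352 ✓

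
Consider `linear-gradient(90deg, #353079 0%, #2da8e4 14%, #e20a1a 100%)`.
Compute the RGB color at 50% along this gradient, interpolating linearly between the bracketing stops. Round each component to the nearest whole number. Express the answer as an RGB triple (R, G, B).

50% lies between the 14% and 100% stops, so the local fraction is t = (50 − 14)/(100 − 14) = 36/86 ≈ 0.4186.
#2da8e4 → (45, 168, 228); #e20a1a → (226, 10, 26).
R = 45 + 0.4186 × (226 − 45) = 120.767 → 121
G = 168 + 0.4186 × (10 − 168) = 101.861 → 102
B = 228 + 0.4186 × (26 − 228) = 143.443 → 143

(121, 102, 143)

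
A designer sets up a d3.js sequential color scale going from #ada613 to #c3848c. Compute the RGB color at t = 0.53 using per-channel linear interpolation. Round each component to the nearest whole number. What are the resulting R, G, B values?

(185, 148, 83)

#ada613 → (173, 166, 19); #c3848c → (195, 132, 140).
R = 173 + 0.53 × (195 − 173) = 173 + 0.53 × 22 = 184.66 → 185
G = 166 + 0.53 × (132 − 166) = 166 + 0.53 × -34 = 147.98 → 148
B = 19 + 0.53 × (140 − 19) = 19 + 0.53 × 121 = 83.13 → 83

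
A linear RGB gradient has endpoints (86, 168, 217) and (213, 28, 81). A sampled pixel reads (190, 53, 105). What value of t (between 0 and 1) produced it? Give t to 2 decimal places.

Invert the lerp on the G channel (largest span, 140): t = (53 − 168) / (28 − 168) = -115/-140 = 0.82143.
Check on R: (190 − 86)/(213 − 86) = 0.8189 ✓

0.82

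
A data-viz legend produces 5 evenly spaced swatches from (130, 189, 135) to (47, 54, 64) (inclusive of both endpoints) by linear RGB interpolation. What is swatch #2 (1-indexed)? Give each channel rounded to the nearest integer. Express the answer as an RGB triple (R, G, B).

With 5 swatches and endpoints inclusive, swatch 2 sits at t = (2 − 1)/(5 − 1) = 1/4 ≈ 0.25.
R = 130 + 0.25 × (47 − 130) = 109.25 → 109
G = 189 + 0.25 × (54 − 189) = 155.25 → 155
B = 135 + 0.25 × (64 − 135) = 117.25 → 117

(109, 155, 117)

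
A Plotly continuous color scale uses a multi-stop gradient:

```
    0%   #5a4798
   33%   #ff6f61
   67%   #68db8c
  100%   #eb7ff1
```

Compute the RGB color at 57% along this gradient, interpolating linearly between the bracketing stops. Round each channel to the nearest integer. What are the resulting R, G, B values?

(148, 187, 127)

57% lies between the 33% and 67% stops, so the local fraction is t = (57 − 33)/(67 − 33) = 24/34 ≈ 0.7059.
#ff6f61 → (255, 111, 97); #68db8c → (104, 219, 140).
R = 255 + 0.7059 × (104 − 255) = 148.409 → 148
G = 111 + 0.7059 × (219 − 111) = 187.237 → 187
B = 97 + 0.7059 × (140 − 97) = 127.354 → 127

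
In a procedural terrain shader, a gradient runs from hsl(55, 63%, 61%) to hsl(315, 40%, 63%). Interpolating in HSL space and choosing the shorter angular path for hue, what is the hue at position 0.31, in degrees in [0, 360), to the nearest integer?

Hue: 315 − 55 = 260°, but |260| > 180 so the shorter arc goes the other way: Δh = 260 − 360 = -100°.
H = 55 + 0.31 × (-100) = 24 → 24°

24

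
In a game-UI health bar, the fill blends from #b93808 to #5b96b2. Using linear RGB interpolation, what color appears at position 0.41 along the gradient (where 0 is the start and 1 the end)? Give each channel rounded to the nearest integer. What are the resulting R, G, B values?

#b93808 → (185, 56, 8); #5b96b2 → (91, 150, 178).
R = 185 + 0.41 × (91 − 185) = 185 + 0.41 × -94 = 146.46 → 146
G = 56 + 0.41 × (150 − 56) = 56 + 0.41 × 94 = 94.54 → 95
B = 8 + 0.41 × (178 − 8) = 8 + 0.41 × 170 = 77.7 → 78
So the blended color is (146, 95, 78), about #925f4e.

(146, 95, 78)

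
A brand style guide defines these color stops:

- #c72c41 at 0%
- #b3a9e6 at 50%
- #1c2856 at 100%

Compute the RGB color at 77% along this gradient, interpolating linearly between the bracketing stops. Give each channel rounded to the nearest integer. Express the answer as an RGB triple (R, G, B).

(97, 99, 152)

77% lies between the 50% and 100% stops, so the local fraction is t = (77 − 50)/(100 − 50) = 27/50 ≈ 0.54.
#b3a9e6 → (179, 169, 230); #1c2856 → (28, 40, 86).
R = 179 + 0.54 × (28 − 179) = 97.46 → 97
G = 169 + 0.54 × (40 − 169) = 99.34 → 99
B = 230 + 0.54 × (86 − 230) = 152.24 → 152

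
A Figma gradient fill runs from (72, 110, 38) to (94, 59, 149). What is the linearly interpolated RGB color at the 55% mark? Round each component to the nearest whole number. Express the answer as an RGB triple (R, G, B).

(84, 82, 99)

55% corresponds to t = 0.55.
R = 72 + 0.55 × (94 − 72) = 72 + 0.55 × 22 = 84.1 → 84
G = 110 + 0.55 × (59 − 110) = 110 + 0.55 × -51 = 81.95 → 82
B = 38 + 0.55 × (149 − 38) = 38 + 0.55 × 111 = 99.05 → 99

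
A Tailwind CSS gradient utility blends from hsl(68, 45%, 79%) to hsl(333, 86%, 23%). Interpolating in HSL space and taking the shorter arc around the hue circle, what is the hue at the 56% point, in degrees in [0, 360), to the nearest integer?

Hue: 333 − 68 = 265°, but |265| > 180 so the shorter arc goes the other way: Δh = 265 − 360 = -95°.
H = 68 + 0.56 × (-95) = 14.8 → 15°

15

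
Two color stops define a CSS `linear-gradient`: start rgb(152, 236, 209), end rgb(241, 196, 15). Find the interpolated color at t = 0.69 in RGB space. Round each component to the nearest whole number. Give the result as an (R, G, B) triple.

R = 152 + 0.69 × (241 − 152) = 152 + 0.69 × 89 = 213.41 → 213
G = 236 + 0.69 × (196 − 236) = 236 + 0.69 × -40 = 208.4 → 208
B = 209 + 0.69 × (15 − 209) = 209 + 0.69 × -194 = 75.14 → 75
So the blended color is (213, 208, 75), about #d5d04b.

(213, 208, 75)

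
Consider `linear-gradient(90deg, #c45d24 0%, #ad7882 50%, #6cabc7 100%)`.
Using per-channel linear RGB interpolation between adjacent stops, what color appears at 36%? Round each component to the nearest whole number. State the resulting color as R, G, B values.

36% lies between the 0% and 50% stops, so the local fraction is t = (36 − 0)/(50 − 0) = 36/50 ≈ 0.72.
#c45d24 → (196, 93, 36); #ad7882 → (173, 120, 130).
R = 196 + 0.72 × (173 − 196) = 179.44 → 179
G = 93 + 0.72 × (120 − 93) = 112.44 → 112
B = 36 + 0.72 × (130 − 36) = 103.68 → 104

(179, 112, 104)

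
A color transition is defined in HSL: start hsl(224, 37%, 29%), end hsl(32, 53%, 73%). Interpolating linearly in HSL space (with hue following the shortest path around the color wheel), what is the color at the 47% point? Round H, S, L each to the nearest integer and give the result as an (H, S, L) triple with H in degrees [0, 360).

Hue: 32 − 224 = -192°, but |-192| > 180 so the shorter arc goes the other way: Δh = -192 + 360 = 168°.
H = 224 + 0.47 × (168) = 302.96 → 303°
S = 37 + 0.47 × (53 − 37) = 44.52 → 45%
L = 29 + 0.47 × (73 − 29) = 49.68 → 50%

(303, 45, 50)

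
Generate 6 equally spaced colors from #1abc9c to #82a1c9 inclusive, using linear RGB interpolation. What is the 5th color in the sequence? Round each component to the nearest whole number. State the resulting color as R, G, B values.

(109, 166, 192)

With 6 swatches and endpoints inclusive, swatch 5 sits at t = (5 − 1)/(6 − 1) = 4/5 ≈ 0.8.
#1abc9c → (26, 188, 156); #82a1c9 → (130, 161, 201).
R = 26 + 0.8 × (130 − 26) = 109.2 → 109
G = 188 + 0.8 × (161 − 188) = 166.4 → 166
B = 156 + 0.8 × (201 − 156) = 192 → 192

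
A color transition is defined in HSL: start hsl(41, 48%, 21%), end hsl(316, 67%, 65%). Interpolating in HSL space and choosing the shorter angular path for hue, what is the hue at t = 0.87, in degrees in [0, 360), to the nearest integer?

Hue: 316 − 41 = 275°, but |275| > 180 so the shorter arc goes the other way: Δh = 275 − 360 = -85°.
H = 41 + 0.87 × (-85) = -32.95 → -33 → -33 mod 360 = 327°

327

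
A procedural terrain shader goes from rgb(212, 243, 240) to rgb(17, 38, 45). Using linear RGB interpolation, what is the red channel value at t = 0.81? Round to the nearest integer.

54

R = 212 + 0.81 × (17 − 212) = 54.05 → 54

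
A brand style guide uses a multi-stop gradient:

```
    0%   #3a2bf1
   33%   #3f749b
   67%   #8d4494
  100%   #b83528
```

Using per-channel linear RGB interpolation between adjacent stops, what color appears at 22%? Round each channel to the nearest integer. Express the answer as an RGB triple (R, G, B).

(61, 92, 184)

22% lies between the 0% and 33% stops, so the local fraction is t = (22 − 0)/(33 − 0) = 22/33 ≈ 0.6667.
#3a2bf1 → (58, 43, 241); #3f749b → (63, 116, 155).
R = 58 + 0.6667 × (63 − 58) = 61.334 → 61
G = 43 + 0.6667 × (116 − 43) = 91.669 → 92
B = 241 + 0.6667 × (155 − 241) = 183.664 → 184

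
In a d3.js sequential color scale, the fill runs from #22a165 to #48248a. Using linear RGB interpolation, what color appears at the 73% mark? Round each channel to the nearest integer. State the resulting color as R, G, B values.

#22a165 → (34, 161, 101); #48248a → (72, 36, 138).
73% corresponds to t = 0.73.
R = 34 + 0.73 × (72 − 34) = 34 + 0.73 × 38 = 61.74 → 62
G = 161 + 0.73 × (36 − 161) = 161 + 0.73 × -125 = 69.75 → 70
B = 101 + 0.73 × (138 − 101) = 101 + 0.73 × 37 = 128.01 → 128

(62, 70, 128)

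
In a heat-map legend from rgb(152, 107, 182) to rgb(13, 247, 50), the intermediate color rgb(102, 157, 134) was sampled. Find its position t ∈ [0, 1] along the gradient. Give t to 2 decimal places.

0.36

Invert the lerp on the G channel (largest span, 140): t = (157 − 107) / (247 − 107) = 50/140 = 0.35714.
Check on R: (102 − 152)/(13 − 152) = 0.3597 ✓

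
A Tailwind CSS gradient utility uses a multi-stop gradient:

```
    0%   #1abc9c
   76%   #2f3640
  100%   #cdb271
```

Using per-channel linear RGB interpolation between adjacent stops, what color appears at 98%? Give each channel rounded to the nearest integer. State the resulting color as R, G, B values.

(192, 168, 109)

98% lies between the 76% and 100% stops, so the local fraction is t = (98 − 76)/(100 − 76) = 22/24 ≈ 0.9167.
#2f3640 → (47, 54, 64); #cdb271 → (205, 178, 113).
R = 47 + 0.9167 × (205 − 47) = 191.839 → 192
G = 54 + 0.9167 × (178 − 54) = 167.671 → 168
B = 64 + 0.9167 × (113 − 64) = 108.918 → 109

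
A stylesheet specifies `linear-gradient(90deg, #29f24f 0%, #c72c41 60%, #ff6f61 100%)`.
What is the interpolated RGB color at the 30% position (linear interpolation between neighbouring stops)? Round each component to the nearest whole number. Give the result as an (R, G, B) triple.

(120, 143, 72)

30% lies between the 0% and 60% stops, so the local fraction is t = (30 − 0)/(60 − 0) = 30/60 ≈ 0.5.
#29f24f → (41, 242, 79); #c72c41 → (199, 44, 65).
R = 41 + 0.5 × (199 − 41) = 120 → 120
G = 242 + 0.5 × (44 − 242) = 143 → 143
B = 79 + 0.5 × (65 − 79) = 72 → 72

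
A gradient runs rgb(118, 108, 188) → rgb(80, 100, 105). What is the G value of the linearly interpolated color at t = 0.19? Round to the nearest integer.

G = 108 + 0.19 × (100 − 108) = 106.48 → 106

106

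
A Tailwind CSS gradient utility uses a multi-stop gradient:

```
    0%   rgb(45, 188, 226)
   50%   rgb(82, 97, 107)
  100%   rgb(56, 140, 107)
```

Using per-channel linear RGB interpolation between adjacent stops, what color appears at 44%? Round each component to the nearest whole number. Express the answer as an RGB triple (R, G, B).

(78, 108, 121)

44% lies between the 0% and 50% stops, so the local fraction is t = (44 − 0)/(50 − 0) = 44/50 ≈ 0.88.
R = 45 + 0.88 × (82 − 45) = 77.56 → 78
G = 188 + 0.88 × (97 − 188) = 107.92 → 108
B = 226 + 0.88 × (107 − 226) = 121.28 → 121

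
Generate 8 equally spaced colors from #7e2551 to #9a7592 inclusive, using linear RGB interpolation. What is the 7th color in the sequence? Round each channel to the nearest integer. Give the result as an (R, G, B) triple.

(150, 106, 137)

With 8 swatches and endpoints inclusive, swatch 7 sits at t = (7 − 1)/(8 − 1) = 6/7 ≈ 0.8571.
#7e2551 → (126, 37, 81); #9a7592 → (154, 117, 146).
R = 126 + 0.8571 × (154 − 126) = 149.999 → 150
G = 37 + 0.8571 × (117 − 37) = 105.568 → 106
B = 81 + 0.8571 × (146 − 81) = 136.712 → 137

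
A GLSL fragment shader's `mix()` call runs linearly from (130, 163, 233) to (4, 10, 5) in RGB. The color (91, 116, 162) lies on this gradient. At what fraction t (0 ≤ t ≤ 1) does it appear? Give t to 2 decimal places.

Invert the lerp on the B channel (largest span, 228): t = (162 − 233) / (5 − 233) = -71/-228 = 0.3114.
Check on R: (91 − 130)/(4 − 130) = 0.3095 ✓

0.31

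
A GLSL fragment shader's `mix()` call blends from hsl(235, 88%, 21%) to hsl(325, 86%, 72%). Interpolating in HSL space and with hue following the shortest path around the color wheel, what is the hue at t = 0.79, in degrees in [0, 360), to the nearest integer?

306

Hue arc: Δh = 325 − 235 = 90° (|Δh| ≤ 180, already the shorter path).
H = 235 + 0.79 × (90) = 306.1 → 306°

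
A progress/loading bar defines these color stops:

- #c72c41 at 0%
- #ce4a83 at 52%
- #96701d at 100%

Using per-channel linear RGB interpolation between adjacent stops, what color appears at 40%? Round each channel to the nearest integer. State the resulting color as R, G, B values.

(204, 67, 116)

40% lies between the 0% and 52% stops, so the local fraction is t = (40 − 0)/(52 − 0) = 40/52 ≈ 0.7692.
#c72c41 → (199, 44, 65); #ce4a83 → (206, 74, 131).
R = 199 + 0.7692 × (206 − 199) = 204.384 → 204
G = 44 + 0.7692 × (74 − 44) = 67.076 → 67
B = 65 + 0.7692 × (131 − 65) = 115.767 → 116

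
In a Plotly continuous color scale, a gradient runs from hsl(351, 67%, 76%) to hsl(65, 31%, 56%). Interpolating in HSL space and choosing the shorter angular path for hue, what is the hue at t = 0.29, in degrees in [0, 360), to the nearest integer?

12

Hue: 65 − 351 = -286°, but |-286| > 180 so the shorter arc goes the other way: Δh = -286 + 360 = 74°.
H = 351 + 0.29 × (74) = 372.46 → 372 → 372 mod 360 = 12°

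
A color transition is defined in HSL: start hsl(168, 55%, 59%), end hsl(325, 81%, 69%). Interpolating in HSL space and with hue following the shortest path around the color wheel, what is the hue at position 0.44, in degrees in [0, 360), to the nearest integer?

237

Hue arc: Δh = 325 − 168 = 157° (|Δh| ≤ 180, already the shorter path).
H = 168 + 0.44 × (157) = 237.08 → 237°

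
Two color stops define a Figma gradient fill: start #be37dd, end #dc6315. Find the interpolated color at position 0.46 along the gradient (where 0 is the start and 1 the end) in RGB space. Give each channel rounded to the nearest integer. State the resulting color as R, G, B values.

#be37dd → (190, 55, 221); #dc6315 → (220, 99, 21).
R = 190 + 0.46 × (220 − 190) = 190 + 0.46 × 30 = 203.8 → 204
G = 55 + 0.46 × (99 − 55) = 55 + 0.46 × 44 = 75.24 → 75
B = 221 + 0.46 × (21 − 221) = 221 + 0.46 × -200 = 129 → 129
So the blended color is (204, 75, 129), about #cc4b81.

(204, 75, 129)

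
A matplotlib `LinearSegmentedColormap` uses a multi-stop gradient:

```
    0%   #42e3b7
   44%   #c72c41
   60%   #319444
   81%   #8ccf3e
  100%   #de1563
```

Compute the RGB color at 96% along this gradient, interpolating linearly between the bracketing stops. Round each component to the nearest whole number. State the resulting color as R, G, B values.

96% lies between the 81% and 100% stops, so the local fraction is t = (96 − 81)/(100 − 81) = 15/19 ≈ 0.7895.
#8ccf3e → (140, 207, 62); #de1563 → (222, 21, 99).
R = 140 + 0.7895 × (222 − 140) = 204.739 → 205
G = 207 + 0.7895 × (21 − 207) = 60.153 → 60
B = 62 + 0.7895 × (99 − 62) = 91.212 → 91

(205, 60, 91)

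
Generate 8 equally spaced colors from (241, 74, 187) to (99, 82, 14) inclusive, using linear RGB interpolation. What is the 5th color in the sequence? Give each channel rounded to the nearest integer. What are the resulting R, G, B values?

(160, 79, 88)

With 8 swatches and endpoints inclusive, swatch 5 sits at t = (5 − 1)/(8 − 1) = 4/7 ≈ 0.5714.
R = 241 + 0.5714 × (99 − 241) = 159.861 → 160
G = 74 + 0.5714 × (82 − 74) = 78.571 → 79
B = 187 + 0.5714 × (14 − 187) = 88.148 → 88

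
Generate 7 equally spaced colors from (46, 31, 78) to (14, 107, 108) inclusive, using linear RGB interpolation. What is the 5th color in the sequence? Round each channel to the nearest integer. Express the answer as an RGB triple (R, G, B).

(25, 82, 98)

With 7 swatches and endpoints inclusive, swatch 5 sits at t = (5 − 1)/(7 − 1) = 4/6 ≈ 0.6667.
R = 46 + 0.6667 × (14 − 46) = 24.666 → 25
G = 31 + 0.6667 × (107 − 31) = 81.669 → 82
B = 78 + 0.6667 × (108 − 78) = 98.001 → 98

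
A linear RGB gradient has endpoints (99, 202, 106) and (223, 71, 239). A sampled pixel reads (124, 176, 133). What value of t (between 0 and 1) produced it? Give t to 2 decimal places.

Invert the lerp on the B channel (largest span, 133): t = (133 − 106) / (239 − 106) = 27/133 = 0.20301.
Check on R: (124 − 99)/(223 − 99) = 0.2016 ✓

0.20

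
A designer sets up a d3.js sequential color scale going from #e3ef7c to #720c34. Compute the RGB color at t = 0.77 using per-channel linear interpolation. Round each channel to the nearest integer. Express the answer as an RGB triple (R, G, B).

#e3ef7c → (227, 239, 124); #720c34 → (114, 12, 52).
R = 227 + 0.77 × (114 − 227) = 227 + 0.77 × -113 = 139.99 → 140
G = 239 + 0.77 × (12 − 239) = 239 + 0.77 × -227 = 64.21 → 64
B = 124 + 0.77 × (52 − 124) = 124 + 0.77 × -72 = 68.56 → 69

(140, 64, 69)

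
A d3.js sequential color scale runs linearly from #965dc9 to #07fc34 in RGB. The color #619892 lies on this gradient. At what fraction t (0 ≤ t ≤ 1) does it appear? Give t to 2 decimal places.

Invert the lerp on the G channel (largest span, 159): t = (152 − 93) / (252 − 93) = 59/159 = 0.37107.
Check on R: (97 − 150)/(7 − 150) = 0.3706 ✓

0.37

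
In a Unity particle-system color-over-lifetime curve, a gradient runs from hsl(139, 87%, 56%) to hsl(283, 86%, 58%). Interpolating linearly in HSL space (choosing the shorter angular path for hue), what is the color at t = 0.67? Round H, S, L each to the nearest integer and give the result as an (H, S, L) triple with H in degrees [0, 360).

Hue arc: Δh = 283 − 139 = 144° (|Δh| ≤ 180, already the shorter path).
H = 139 + 0.67 × (144) = 235.48 → 235°
S = 87 + 0.67 × (86 − 87) = 86.33 → 86%
L = 56 + 0.67 × (58 − 56) = 57.34 → 57%

(235, 86, 57)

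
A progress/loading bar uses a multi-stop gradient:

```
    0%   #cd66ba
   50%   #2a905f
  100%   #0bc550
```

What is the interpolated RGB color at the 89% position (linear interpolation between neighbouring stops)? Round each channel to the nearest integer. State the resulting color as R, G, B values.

89% lies between the 50% and 100% stops, so the local fraction is t = (89 − 50)/(100 − 50) = 39/50 ≈ 0.78.
#2a905f → (42, 144, 95); #0bc550 → (11, 197, 80).
R = 42 + 0.78 × (11 − 42) = 17.82 → 18
G = 144 + 0.78 × (197 − 144) = 185.34 → 185
B = 95 + 0.78 × (80 − 95) = 83.3 → 83

(18, 185, 83)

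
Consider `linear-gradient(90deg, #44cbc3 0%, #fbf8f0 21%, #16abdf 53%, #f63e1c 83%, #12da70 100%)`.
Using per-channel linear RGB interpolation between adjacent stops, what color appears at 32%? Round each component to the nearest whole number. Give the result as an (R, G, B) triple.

(172, 222, 234)

32% lies between the 21% and 53% stops, so the local fraction is t = (32 − 21)/(53 − 21) = 11/32 ≈ 0.3438.
#fbf8f0 → (251, 248, 240); #16abdf → (22, 171, 223).
R = 251 + 0.3438 × (22 − 251) = 172.27 → 172
G = 248 + 0.3438 × (171 − 248) = 221.527 → 222
B = 240 + 0.3438 × (223 − 240) = 234.155 → 234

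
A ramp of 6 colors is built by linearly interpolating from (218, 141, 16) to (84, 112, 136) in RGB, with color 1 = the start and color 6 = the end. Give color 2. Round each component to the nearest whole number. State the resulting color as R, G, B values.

With 6 swatches and endpoints inclusive, swatch 2 sits at t = (2 − 1)/(6 − 1) = 1/5 ≈ 0.2.
R = 218 + 0.2 × (84 − 218) = 191.2 → 191
G = 141 + 0.2 × (112 − 141) = 135.2 → 135
B = 16 + 0.2 × (136 − 16) = 40 → 40

(191, 135, 40)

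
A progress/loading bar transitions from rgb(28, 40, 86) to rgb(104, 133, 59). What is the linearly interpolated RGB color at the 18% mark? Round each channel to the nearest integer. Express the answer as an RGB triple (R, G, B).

18% corresponds to t = 0.18.
R = 28 + 0.18 × (104 − 28) = 28 + 0.18 × 76 = 41.68 → 42
G = 40 + 0.18 × (133 − 40) = 40 + 0.18 × 93 = 56.74 → 57
B = 86 + 0.18 × (59 − 86) = 86 + 0.18 × -27 = 81.14 → 81
So the blended color is (42, 57, 81), about #2a3951.

(42, 57, 81)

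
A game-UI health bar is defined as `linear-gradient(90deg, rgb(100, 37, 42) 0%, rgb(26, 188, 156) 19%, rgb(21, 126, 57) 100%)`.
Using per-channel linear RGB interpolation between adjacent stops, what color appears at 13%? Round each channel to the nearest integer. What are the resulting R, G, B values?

13% lies between the 0% and 19% stops, so the local fraction is t = (13 − 0)/(19 − 0) = 13/19 ≈ 0.6842.
R = 100 + 0.6842 × (26 − 100) = 49.369 → 49
G = 37 + 0.6842 × (188 − 37) = 140.314 → 140
B = 42 + 0.6842 × (156 − 42) = 119.999 → 120

(49, 140, 120)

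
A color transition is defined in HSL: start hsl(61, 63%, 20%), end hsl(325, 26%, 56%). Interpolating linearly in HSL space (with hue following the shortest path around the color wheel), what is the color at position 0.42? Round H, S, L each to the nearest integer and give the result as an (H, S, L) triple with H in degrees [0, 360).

(21, 47, 35)

Hue: 325 − 61 = 264°, but |264| > 180 so the shorter arc goes the other way: Δh = 264 − 360 = -96°.
H = 61 + 0.42 × (-96) = 20.68 → 21°
S = 63 + 0.42 × (26 − 63) = 47.46 → 47%
L = 20 + 0.42 × (56 − 20) = 35.12 → 35%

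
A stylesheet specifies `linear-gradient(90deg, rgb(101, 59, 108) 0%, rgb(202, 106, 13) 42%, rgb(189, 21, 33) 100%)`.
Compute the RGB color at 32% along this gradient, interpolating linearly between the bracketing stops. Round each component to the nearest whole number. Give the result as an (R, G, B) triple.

32% lies between the 0% and 42% stops, so the local fraction is t = (32 − 0)/(42 − 0) = 32/42 ≈ 0.7619.
R = 101 + 0.7619 × (202 − 101) = 177.952 → 178
G = 59 + 0.7619 × (106 − 59) = 94.809 → 95
B = 108 + 0.7619 × (13 − 108) = 35.62 → 36

(178, 95, 36)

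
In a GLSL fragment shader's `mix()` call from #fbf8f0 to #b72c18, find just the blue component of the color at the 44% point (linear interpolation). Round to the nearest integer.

145

B₁ = 240 (from #fbf8f0), B₂ = 24 (from #b72c18).
B = 240 + 0.44 × (24 − 240) = 144.96 → 145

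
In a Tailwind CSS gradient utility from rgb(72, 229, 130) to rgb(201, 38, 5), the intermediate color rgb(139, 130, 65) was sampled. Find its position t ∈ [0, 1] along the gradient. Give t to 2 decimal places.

0.52

Invert the lerp on the G channel (largest span, 191): t = (130 − 229) / (38 − 229) = -99/-191 = 0.51832.
Check on R: (139 − 72)/(201 − 72) = 0.5194 ✓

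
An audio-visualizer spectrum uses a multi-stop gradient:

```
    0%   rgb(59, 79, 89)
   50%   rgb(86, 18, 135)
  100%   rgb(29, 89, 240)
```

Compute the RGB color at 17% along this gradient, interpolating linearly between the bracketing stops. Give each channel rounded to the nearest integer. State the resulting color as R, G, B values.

17% lies between the 0% and 50% stops, so the local fraction is t = (17 − 0)/(50 − 0) = 17/50 ≈ 0.34.
R = 59 + 0.34 × (86 − 59) = 68.18 → 68
G = 79 + 0.34 × (18 − 79) = 58.26 → 58
B = 89 + 0.34 × (135 − 89) = 104.64 → 105

(68, 58, 105)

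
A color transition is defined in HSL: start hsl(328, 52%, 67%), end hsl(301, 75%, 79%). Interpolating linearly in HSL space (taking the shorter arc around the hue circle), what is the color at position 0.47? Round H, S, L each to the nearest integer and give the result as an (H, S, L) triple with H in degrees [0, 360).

Hue arc: Δh = 301 − 328 = -27° (|Δh| ≤ 180, already the shorter path).
H = 328 + 0.47 × (-27) = 315.31 → 315°
S = 52 + 0.47 × (75 − 52) = 62.81 → 63%
L = 67 + 0.47 × (79 − 67) = 72.64 → 73%

(315, 63, 73)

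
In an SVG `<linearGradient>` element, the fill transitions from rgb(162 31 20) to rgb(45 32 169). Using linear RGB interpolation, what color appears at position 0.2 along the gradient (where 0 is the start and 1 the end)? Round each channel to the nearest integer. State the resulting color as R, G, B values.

(139, 31, 50)

R = 162 + 0.2 × (45 − 162) = 162 + 0.2 × -117 = 138.6 → 139
G = 31 + 0.2 × (32 − 31) = 31 + 0.2 × 1 = 31.2 → 31
B = 20 + 0.2 × (169 − 20) = 20 + 0.2 × 149 = 49.8 → 50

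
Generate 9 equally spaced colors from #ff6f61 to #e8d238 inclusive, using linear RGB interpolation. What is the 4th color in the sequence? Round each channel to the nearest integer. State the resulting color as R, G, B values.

With 9 swatches and endpoints inclusive, swatch 4 sits at t = (4 − 1)/(9 − 1) = 3/8 ≈ 0.375.
#ff6f61 → (255, 111, 97); #e8d238 → (232, 210, 56).
R = 255 + 0.375 × (232 − 255) = 246.375 → 246
G = 111 + 0.375 × (210 − 111) = 148.125 → 148
B = 97 + 0.375 × (56 − 97) = 81.625 → 82

(246, 148, 82)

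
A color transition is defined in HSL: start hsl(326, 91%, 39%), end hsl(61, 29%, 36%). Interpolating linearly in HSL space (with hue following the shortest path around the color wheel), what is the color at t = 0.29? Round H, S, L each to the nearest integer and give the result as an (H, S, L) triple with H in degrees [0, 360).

(354, 73, 38)

Hue: 61 − 326 = -265°, but |-265| > 180 so the shorter arc goes the other way: Δh = -265 + 360 = 95°.
H = 326 + 0.29 × (95) = 353.55 → 354°
S = 91 + 0.29 × (29 − 91) = 73.02 → 73%
L = 39 + 0.29 × (36 − 39) = 38.13 → 38%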